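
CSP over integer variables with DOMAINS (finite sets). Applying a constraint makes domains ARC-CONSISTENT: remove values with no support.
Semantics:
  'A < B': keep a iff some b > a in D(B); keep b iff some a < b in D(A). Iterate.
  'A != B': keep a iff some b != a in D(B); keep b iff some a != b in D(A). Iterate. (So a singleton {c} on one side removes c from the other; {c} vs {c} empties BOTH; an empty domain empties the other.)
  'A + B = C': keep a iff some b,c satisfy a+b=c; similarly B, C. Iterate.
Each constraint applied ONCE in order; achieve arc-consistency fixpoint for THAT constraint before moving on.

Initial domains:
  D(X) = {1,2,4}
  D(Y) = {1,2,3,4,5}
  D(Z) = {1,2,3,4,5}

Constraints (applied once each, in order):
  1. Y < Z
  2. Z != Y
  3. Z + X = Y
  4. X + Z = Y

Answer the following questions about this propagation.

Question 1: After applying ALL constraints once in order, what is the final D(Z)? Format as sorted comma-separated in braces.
Constraint 1 (Y < Z) on D(Y)={1,2,3,4,5} D(Z)={1,2,3,4,5}: Y {1,2,3,4,5}->{1,2,3,4}; Z {1,2,3,4,5}->{2,3,4,5}
Constraint 2 (Z != Y) on D(Z)={2,3,4,5} D(Y)={1,2,3,4}: no change
Constraint 3 (Z + X = Y) on D(Z)={2,3,4,5} D(X)={1,2,4} D(Y)={1,2,3,4}: Z {2,3,4,5}->{2,3}; X {1,2,4}->{1,2}; Y {1,2,3,4}->{3,4}
Constraint 4 (X + Z = Y) on D(X)={1,2} D(Z)={2,3} D(Y)={3,4}: no change
So after all 4 constraints: D(Z) = {2,3}

Answer: {2,3}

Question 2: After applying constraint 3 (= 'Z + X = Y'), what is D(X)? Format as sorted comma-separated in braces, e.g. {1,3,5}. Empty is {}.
Constraint 1 (Y < Z) on D(Y)={1,2,3,4,5} D(Z)={1,2,3,4,5}: Y {1,2,3,4,5}->{1,2,3,4}; Z {1,2,3,4,5}->{2,3,4,5}
Constraint 2 (Z != Y) on D(Z)={2,3,4,5} D(Y)={1,2,3,4}: no change
Constraint 3 (Z + X = Y) on D(Z)={2,3,4,5} D(X)={1,2,4} D(Y)={1,2,3,4}: Z {2,3,4,5}->{2,3}; X {1,2,4}->{1,2}; Y {1,2,3,4}->{3,4}
So after constraint 3: D(X) = {1,2}

Answer: {1,2}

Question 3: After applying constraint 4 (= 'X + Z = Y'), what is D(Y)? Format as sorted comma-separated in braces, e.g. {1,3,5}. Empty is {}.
Constraint 1 (Y < Z) on D(Y)={1,2,3,4,5} D(Z)={1,2,3,4,5}: Y {1,2,3,4,5}->{1,2,3,4}; Z {1,2,3,4,5}->{2,3,4,5}
Constraint 2 (Z != Y) on D(Z)={2,3,4,5} D(Y)={1,2,3,4}: no change
Constraint 3 (Z + X = Y) on D(Z)={2,3,4,5} D(X)={1,2,4} D(Y)={1,2,3,4}: Z {2,3,4,5}->{2,3}; X {1,2,4}->{1,2}; Y {1,2,3,4}->{3,4}
Constraint 4 (X + Z = Y) on D(X)={1,2} D(Z)={2,3} D(Y)={3,4}: no change
So after constraint 4: D(Y) = {3,4}

Answer: {3,4}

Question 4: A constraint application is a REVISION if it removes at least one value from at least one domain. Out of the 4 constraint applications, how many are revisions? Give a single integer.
Constraint 1 (Y < Z) on D(Y)={1,2,3,4,5} D(Z)={1,2,3,4,5}: Y {1,2,3,4,5}->{1,2,3,4}; Z {1,2,3,4,5}->{2,3,4,5} => REVISION
Constraint 2 (Z != Y) on D(Z)={2,3,4,5} D(Y)={1,2,3,4}: no change => not a revision
Constraint 3 (Z + X = Y) on D(Z)={2,3,4,5} D(X)={1,2,4} D(Y)={1,2,3,4}: Z {2,3,4,5}->{2,3}; X {1,2,4}->{1,2}; Y {1,2,3,4}->{3,4} => REVISION
Constraint 4 (X + Z = Y) on D(X)={1,2} D(Z)={2,3} D(Y)={3,4}: no change => not a revision
Total revisions = 2

Answer: 2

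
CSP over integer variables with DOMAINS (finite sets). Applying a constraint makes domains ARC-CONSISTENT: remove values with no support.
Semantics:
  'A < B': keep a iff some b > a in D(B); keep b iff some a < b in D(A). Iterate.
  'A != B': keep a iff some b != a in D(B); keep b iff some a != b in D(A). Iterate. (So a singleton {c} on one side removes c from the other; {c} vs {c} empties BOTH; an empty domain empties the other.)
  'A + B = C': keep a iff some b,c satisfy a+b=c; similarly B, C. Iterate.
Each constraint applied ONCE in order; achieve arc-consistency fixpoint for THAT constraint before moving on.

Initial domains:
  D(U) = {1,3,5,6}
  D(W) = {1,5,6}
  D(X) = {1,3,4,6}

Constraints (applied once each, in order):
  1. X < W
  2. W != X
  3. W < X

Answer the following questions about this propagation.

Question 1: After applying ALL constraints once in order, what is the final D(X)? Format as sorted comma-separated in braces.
Constraint 1 (X < W) on D(X)={1,3,4,6} D(W)={1,5,6}: X {1,3,4,6}->{1,3,4}; W {1,5,6}->{5,6}
Constraint 2 (W != X) on D(W)={5,6} D(X)={1,3,4}: no change
Constraint 3 (W < X) on D(W)={5,6} D(X)={1,3,4}: W {5,6}->{}; X {1,3,4}->{}
So after all 3 constraints: D(X) = {}

Answer: {}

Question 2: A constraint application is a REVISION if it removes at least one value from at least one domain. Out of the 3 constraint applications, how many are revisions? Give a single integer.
Constraint 1 (X < W) on D(X)={1,3,4,6} D(W)={1,5,6}: X {1,3,4,6}->{1,3,4}; W {1,5,6}->{5,6} => REVISION
Constraint 2 (W != X) on D(W)={5,6} D(X)={1,3,4}: no change => not a revision
Constraint 3 (W < X) on D(W)={5,6} D(X)={1,3,4}: W {5,6}->{}; X {1,3,4}->{} => REVISION
Total revisions = 2

Answer: 2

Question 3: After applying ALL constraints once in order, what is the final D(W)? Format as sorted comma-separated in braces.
Constraint 1 (X < W) on D(X)={1,3,4,6} D(W)={1,5,6}: X {1,3,4,6}->{1,3,4}; W {1,5,6}->{5,6}
Constraint 2 (W != X) on D(W)={5,6} D(X)={1,3,4}: no change
Constraint 3 (W < X) on D(W)={5,6} D(X)={1,3,4}: W {5,6}->{}; X {1,3,4}->{}
So after all 3 constraints: D(W) = {}

Answer: {}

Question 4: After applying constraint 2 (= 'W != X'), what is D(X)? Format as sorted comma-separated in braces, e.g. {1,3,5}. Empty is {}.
Constraint 1 (X < W) on D(X)={1,3,4,6} D(W)={1,5,6}: X {1,3,4,6}->{1,3,4}; W {1,5,6}->{5,6}
Constraint 2 (W != X) on D(W)={5,6} D(X)={1,3,4}: no change
So after constraint 2: D(X) = {1,3,4}

Answer: {1,3,4}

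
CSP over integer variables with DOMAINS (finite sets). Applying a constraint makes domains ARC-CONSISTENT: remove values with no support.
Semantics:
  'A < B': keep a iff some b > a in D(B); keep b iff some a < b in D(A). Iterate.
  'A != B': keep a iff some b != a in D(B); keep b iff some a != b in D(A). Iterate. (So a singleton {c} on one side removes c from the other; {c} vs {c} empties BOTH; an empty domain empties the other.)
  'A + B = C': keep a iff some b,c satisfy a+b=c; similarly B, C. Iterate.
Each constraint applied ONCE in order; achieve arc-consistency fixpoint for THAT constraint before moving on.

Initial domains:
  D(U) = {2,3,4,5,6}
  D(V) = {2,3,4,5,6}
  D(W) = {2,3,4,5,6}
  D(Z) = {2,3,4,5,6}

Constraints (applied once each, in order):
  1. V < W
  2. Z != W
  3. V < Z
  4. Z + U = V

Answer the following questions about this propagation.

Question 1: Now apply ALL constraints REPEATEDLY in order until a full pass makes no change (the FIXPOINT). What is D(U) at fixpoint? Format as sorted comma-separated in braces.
pass 0 (initial): D(U)={2,3,4,5,6}
pass 1: U {2,3,4,5,6}->{2}; V {2,3,4,5,6}->{5}; W {2,3,4,5,6}->{3,4,5,6}; Z {2,3,4,5,6}->{3}
pass 2: U {2}->{}; V {5}->{}; W {3,4,5,6}->{6}; Z {3}->{}
pass 3: W {6}->{}
pass 4: no change
Fixpoint after 4 passes: D(U) = {}

Answer: {}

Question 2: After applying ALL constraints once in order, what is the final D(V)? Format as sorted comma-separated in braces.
Answer: {5}

Derivation:
Constraint 1 (V < W) on D(V)={2,3,4,5,6} D(W)={2,3,4,5,6}: V {2,3,4,5,6}->{2,3,4,5}; W {2,3,4,5,6}->{3,4,5,6}
Constraint 2 (Z != W) on D(Z)={2,3,4,5,6} D(W)={3,4,5,6}: no change
Constraint 3 (V < Z) on D(V)={2,3,4,5} D(Z)={2,3,4,5,6}: Z {2,3,4,5,6}->{3,4,5,6}
Constraint 4 (Z + U = V) on D(Z)={3,4,5,6} D(U)={2,3,4,5,6} D(V)={2,3,4,5}: Z {3,4,5,6}->{3}; U {2,3,4,5,6}->{2}; V {2,3,4,5}->{5}
So after all 4 constraints: D(V) = {5}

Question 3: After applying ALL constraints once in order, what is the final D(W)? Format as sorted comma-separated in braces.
Answer: {3,4,5,6}

Derivation:
Constraint 1 (V < W) on D(V)={2,3,4,5,6} D(W)={2,3,4,5,6}: V {2,3,4,5,6}->{2,3,4,5}; W {2,3,4,5,6}->{3,4,5,6}
Constraint 2 (Z != W) on D(Z)={2,3,4,5,6} D(W)={3,4,5,6}: no change
Constraint 3 (V < Z) on D(V)={2,3,4,5} D(Z)={2,3,4,5,6}: Z {2,3,4,5,6}->{3,4,5,6}
Constraint 4 (Z + U = V) on D(Z)={3,4,5,6} D(U)={2,3,4,5,6} D(V)={2,3,4,5}: Z {3,4,5,6}->{3}; U {2,3,4,5,6}->{2}; V {2,3,4,5}->{5}
So after all 4 constraints: D(W) = {3,4,5,6}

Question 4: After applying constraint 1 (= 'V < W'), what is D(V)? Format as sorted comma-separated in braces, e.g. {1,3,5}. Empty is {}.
Answer: {2,3,4,5}

Derivation:
Constraint 1 (V < W) on D(V)={2,3,4,5,6} D(W)={2,3,4,5,6}: V {2,3,4,5,6}->{2,3,4,5}; W {2,3,4,5,6}->{3,4,5,6}
So after constraint 1: D(V) = {2,3,4,5}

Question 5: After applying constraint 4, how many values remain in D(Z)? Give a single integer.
Answer: 1

Derivation:
Constraint 1 (V < W) on D(V)={2,3,4,5,6} D(W)={2,3,4,5,6}: V {2,3,4,5,6}->{2,3,4,5}; W {2,3,4,5,6}->{3,4,5,6}
Constraint 2 (Z != W) on D(Z)={2,3,4,5,6} D(W)={3,4,5,6}: no change
Constraint 3 (V < Z) on D(V)={2,3,4,5} D(Z)={2,3,4,5,6}: Z {2,3,4,5,6}->{3,4,5,6}
Constraint 4 (Z + U = V) on D(Z)={3,4,5,6} D(U)={2,3,4,5,6} D(V)={2,3,4,5}: Z {3,4,5,6}->{3}; U {2,3,4,5,6}->{2}; V {2,3,4,5}->{5}
So after constraint 4: D(Z)={3}, size = 1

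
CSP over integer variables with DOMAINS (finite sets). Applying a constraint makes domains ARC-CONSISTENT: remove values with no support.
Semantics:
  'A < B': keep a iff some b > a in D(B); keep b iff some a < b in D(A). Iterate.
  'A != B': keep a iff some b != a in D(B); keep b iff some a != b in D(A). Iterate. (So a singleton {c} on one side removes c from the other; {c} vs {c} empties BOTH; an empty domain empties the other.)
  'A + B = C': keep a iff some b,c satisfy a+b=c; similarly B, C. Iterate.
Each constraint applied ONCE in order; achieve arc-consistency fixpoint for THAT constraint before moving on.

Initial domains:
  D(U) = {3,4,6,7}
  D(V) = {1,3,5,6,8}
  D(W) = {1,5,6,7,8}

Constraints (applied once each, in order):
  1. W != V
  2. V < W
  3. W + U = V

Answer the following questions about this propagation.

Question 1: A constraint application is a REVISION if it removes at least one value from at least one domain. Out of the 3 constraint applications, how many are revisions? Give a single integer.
Answer: 2

Derivation:
Constraint 1 (W != V) on D(W)={1,5,6,7,8} D(V)={1,3,5,6,8}: no change => not a revision
Constraint 2 (V < W) on D(V)={1,3,5,6,8} D(W)={1,5,6,7,8}: V {1,3,5,6,8}->{1,3,5,6}; W {1,5,6,7,8}->{5,6,7,8} => REVISION
Constraint 3 (W + U = V) on D(W)={5,6,7,8} D(U)={3,4,6,7} D(V)={1,3,5,6}: W {5,6,7,8}->{}; U {3,4,6,7}->{}; V {1,3,5,6}->{} => REVISION
Total revisions = 2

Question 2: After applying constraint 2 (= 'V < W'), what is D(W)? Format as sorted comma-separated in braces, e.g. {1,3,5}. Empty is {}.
Answer: {5,6,7,8}

Derivation:
Constraint 1 (W != V) on D(W)={1,5,6,7,8} D(V)={1,3,5,6,8}: no change
Constraint 2 (V < W) on D(V)={1,3,5,6,8} D(W)={1,5,6,7,8}: V {1,3,5,6,8}->{1,3,5,6}; W {1,5,6,7,8}->{5,6,7,8}
So after constraint 2: D(W) = {5,6,7,8}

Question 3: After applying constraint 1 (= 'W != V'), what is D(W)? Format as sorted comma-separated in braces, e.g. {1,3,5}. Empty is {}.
Constraint 1 (W != V) on D(W)={1,5,6,7,8} D(V)={1,3,5,6,8}: no change
So after constraint 1: D(W) = {1,5,6,7,8}

Answer: {1,5,6,7,8}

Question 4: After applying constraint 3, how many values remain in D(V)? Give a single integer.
Constraint 1 (W != V) on D(W)={1,5,6,7,8} D(V)={1,3,5,6,8}: no change
Constraint 2 (V < W) on D(V)={1,3,5,6,8} D(W)={1,5,6,7,8}: V {1,3,5,6,8}->{1,3,5,6}; W {1,5,6,7,8}->{5,6,7,8}
Constraint 3 (W + U = V) on D(W)={5,6,7,8} D(U)={3,4,6,7} D(V)={1,3,5,6}: W {5,6,7,8}->{}; U {3,4,6,7}->{}; V {1,3,5,6}->{}
So after constraint 3: D(V)={}, size = 0

Answer: 0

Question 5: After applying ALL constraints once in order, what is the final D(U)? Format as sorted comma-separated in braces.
Answer: {}

Derivation:
Constraint 1 (W != V) on D(W)={1,5,6,7,8} D(V)={1,3,5,6,8}: no change
Constraint 2 (V < W) on D(V)={1,3,5,6,8} D(W)={1,5,6,7,8}: V {1,3,5,6,8}->{1,3,5,6}; W {1,5,6,7,8}->{5,6,7,8}
Constraint 3 (W + U = V) on D(W)={5,6,7,8} D(U)={3,4,6,7} D(V)={1,3,5,6}: W {5,6,7,8}->{}; U {3,4,6,7}->{}; V {1,3,5,6}->{}
So after all 3 constraints: D(U) = {}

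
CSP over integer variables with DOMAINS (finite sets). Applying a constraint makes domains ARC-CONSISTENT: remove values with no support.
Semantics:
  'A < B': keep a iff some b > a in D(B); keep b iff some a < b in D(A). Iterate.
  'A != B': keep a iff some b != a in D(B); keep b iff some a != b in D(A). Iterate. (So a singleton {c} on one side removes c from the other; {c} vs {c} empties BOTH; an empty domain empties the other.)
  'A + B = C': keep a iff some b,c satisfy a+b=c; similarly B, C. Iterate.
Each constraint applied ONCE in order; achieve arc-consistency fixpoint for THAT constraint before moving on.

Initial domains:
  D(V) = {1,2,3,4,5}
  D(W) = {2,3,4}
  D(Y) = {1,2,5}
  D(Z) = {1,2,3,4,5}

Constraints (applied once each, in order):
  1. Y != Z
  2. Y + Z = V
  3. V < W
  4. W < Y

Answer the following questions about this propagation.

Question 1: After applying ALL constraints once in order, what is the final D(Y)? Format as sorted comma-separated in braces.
Constraint 1 (Y != Z) on D(Y)={1,2,5} D(Z)={1,2,3,4,5}: no change
Constraint 2 (Y + Z = V) on D(Y)={1,2,5} D(Z)={1,2,3,4,5} D(V)={1,2,3,4,5}: Y {1,2,5}->{1,2}; Z {1,2,3,4,5}->{1,2,3,4}; V {1,2,3,4,5}->{2,3,4,5}
Constraint 3 (V < W) on D(V)={2,3,4,5} D(W)={2,3,4}: V {2,3,4,5}->{2,3}; W {2,3,4}->{3,4}
Constraint 4 (W < Y) on D(W)={3,4} D(Y)={1,2}: W {3,4}->{}; Y {1,2}->{}
So after all 4 constraints: D(Y) = {}

Answer: {}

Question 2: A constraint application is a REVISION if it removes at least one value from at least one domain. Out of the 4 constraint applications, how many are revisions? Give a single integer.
Constraint 1 (Y != Z) on D(Y)={1,2,5} D(Z)={1,2,3,4,5}: no change => not a revision
Constraint 2 (Y + Z = V) on D(Y)={1,2,5} D(Z)={1,2,3,4,5} D(V)={1,2,3,4,5}: Y {1,2,5}->{1,2}; Z {1,2,3,4,5}->{1,2,3,4}; V {1,2,3,4,5}->{2,3,4,5} => REVISION
Constraint 3 (V < W) on D(V)={2,3,4,5} D(W)={2,3,4}: V {2,3,4,5}->{2,3}; W {2,3,4}->{3,4} => REVISION
Constraint 4 (W < Y) on D(W)={3,4} D(Y)={1,2}: W {3,4}->{}; Y {1,2}->{} => REVISION
Total revisions = 3

Answer: 3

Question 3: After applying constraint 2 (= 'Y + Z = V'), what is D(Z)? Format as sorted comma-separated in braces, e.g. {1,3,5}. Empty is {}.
Constraint 1 (Y != Z) on D(Y)={1,2,5} D(Z)={1,2,3,4,5}: no change
Constraint 2 (Y + Z = V) on D(Y)={1,2,5} D(Z)={1,2,3,4,5} D(V)={1,2,3,4,5}: Y {1,2,5}->{1,2}; Z {1,2,3,4,5}->{1,2,3,4}; V {1,2,3,4,5}->{2,3,4,5}
So after constraint 2: D(Z) = {1,2,3,4}

Answer: {1,2,3,4}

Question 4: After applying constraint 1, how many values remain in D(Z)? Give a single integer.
Answer: 5

Derivation:
Constraint 1 (Y != Z) on D(Y)={1,2,5} D(Z)={1,2,3,4,5}: no change
So after constraint 1: D(Z)={1,2,3,4,5}, size = 5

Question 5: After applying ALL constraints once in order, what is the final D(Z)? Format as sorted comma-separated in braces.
Constraint 1 (Y != Z) on D(Y)={1,2,5} D(Z)={1,2,3,4,5}: no change
Constraint 2 (Y + Z = V) on D(Y)={1,2,5} D(Z)={1,2,3,4,5} D(V)={1,2,3,4,5}: Y {1,2,5}->{1,2}; Z {1,2,3,4,5}->{1,2,3,4}; V {1,2,3,4,5}->{2,3,4,5}
Constraint 3 (V < W) on D(V)={2,3,4,5} D(W)={2,3,4}: V {2,3,4,5}->{2,3}; W {2,3,4}->{3,4}
Constraint 4 (W < Y) on D(W)={3,4} D(Y)={1,2}: W {3,4}->{}; Y {1,2}->{}
So after all 4 constraints: D(Z) = {1,2,3,4}

Answer: {1,2,3,4}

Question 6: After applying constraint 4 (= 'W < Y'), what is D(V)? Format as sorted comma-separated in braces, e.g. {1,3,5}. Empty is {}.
Answer: {2,3}

Derivation:
Constraint 1 (Y != Z) on D(Y)={1,2,5} D(Z)={1,2,3,4,5}: no change
Constraint 2 (Y + Z = V) on D(Y)={1,2,5} D(Z)={1,2,3,4,5} D(V)={1,2,3,4,5}: Y {1,2,5}->{1,2}; Z {1,2,3,4,5}->{1,2,3,4}; V {1,2,3,4,5}->{2,3,4,5}
Constraint 3 (V < W) on D(V)={2,3,4,5} D(W)={2,3,4}: V {2,3,4,5}->{2,3}; W {2,3,4}->{3,4}
Constraint 4 (W < Y) on D(W)={3,4} D(Y)={1,2}: W {3,4}->{}; Y {1,2}->{}
So after constraint 4: D(V) = {2,3}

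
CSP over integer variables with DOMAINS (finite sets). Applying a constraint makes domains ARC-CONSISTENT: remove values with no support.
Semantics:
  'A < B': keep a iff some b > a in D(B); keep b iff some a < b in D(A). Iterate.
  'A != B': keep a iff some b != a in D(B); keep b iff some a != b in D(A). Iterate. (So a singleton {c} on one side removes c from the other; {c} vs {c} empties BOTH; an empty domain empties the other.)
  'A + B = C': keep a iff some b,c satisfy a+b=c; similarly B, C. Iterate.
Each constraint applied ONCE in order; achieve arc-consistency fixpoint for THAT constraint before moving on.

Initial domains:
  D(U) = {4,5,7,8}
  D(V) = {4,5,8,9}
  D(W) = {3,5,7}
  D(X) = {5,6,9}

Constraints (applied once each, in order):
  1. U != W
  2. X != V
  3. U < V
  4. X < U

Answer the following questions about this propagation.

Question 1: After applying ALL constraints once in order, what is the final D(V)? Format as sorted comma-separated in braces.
Answer: {5,8,9}

Derivation:
Constraint 1 (U != W) on D(U)={4,5,7,8} D(W)={3,5,7}: no change
Constraint 2 (X != V) on D(X)={5,6,9} D(V)={4,5,8,9}: no change
Constraint 3 (U < V) on D(U)={4,5,7,8} D(V)={4,5,8,9}: V {4,5,8,9}->{5,8,9}
Constraint 4 (X < U) on D(X)={5,6,9} D(U)={4,5,7,8}: X {5,6,9}->{5,6}; U {4,5,7,8}->{7,8}
So after all 4 constraints: D(V) = {5,8,9}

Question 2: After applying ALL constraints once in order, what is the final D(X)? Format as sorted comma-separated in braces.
Constraint 1 (U != W) on D(U)={4,5,7,8} D(W)={3,5,7}: no change
Constraint 2 (X != V) on D(X)={5,6,9} D(V)={4,5,8,9}: no change
Constraint 3 (U < V) on D(U)={4,5,7,8} D(V)={4,5,8,9}: V {4,5,8,9}->{5,8,9}
Constraint 4 (X < U) on D(X)={5,6,9} D(U)={4,5,7,8}: X {5,6,9}->{5,6}; U {4,5,7,8}->{7,8}
So after all 4 constraints: D(X) = {5,6}

Answer: {5,6}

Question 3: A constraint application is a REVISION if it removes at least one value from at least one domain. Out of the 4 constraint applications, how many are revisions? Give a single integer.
Answer: 2

Derivation:
Constraint 1 (U != W) on D(U)={4,5,7,8} D(W)={3,5,7}: no change => not a revision
Constraint 2 (X != V) on D(X)={5,6,9} D(V)={4,5,8,9}: no change => not a revision
Constraint 3 (U < V) on D(U)={4,5,7,8} D(V)={4,5,8,9}: V {4,5,8,9}->{5,8,9} => REVISION
Constraint 4 (X < U) on D(X)={5,6,9} D(U)={4,5,7,8}: X {5,6,9}->{5,6}; U {4,5,7,8}->{7,8} => REVISION
Total revisions = 2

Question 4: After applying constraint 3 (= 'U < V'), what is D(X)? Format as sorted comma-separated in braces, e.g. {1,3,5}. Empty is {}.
Answer: {5,6,9}

Derivation:
Constraint 1 (U != W) on D(U)={4,5,7,8} D(W)={3,5,7}: no change
Constraint 2 (X != V) on D(X)={5,6,9} D(V)={4,5,8,9}: no change
Constraint 3 (U < V) on D(U)={4,5,7,8} D(V)={4,5,8,9}: V {4,5,8,9}->{5,8,9}
So after constraint 3: D(X) = {5,6,9}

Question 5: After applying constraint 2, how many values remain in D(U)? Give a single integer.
Constraint 1 (U != W) on D(U)={4,5,7,8} D(W)={3,5,7}: no change
Constraint 2 (X != V) on D(X)={5,6,9} D(V)={4,5,8,9}: no change
So after constraint 2: D(U)={4,5,7,8}, size = 4

Answer: 4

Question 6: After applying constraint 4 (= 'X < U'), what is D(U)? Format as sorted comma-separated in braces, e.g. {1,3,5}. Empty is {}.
Answer: {7,8}

Derivation:
Constraint 1 (U != W) on D(U)={4,5,7,8} D(W)={3,5,7}: no change
Constraint 2 (X != V) on D(X)={5,6,9} D(V)={4,5,8,9}: no change
Constraint 3 (U < V) on D(U)={4,5,7,8} D(V)={4,5,8,9}: V {4,5,8,9}->{5,8,9}
Constraint 4 (X < U) on D(X)={5,6,9} D(U)={4,5,7,8}: X {5,6,9}->{5,6}; U {4,5,7,8}->{7,8}
So after constraint 4: D(U) = {7,8}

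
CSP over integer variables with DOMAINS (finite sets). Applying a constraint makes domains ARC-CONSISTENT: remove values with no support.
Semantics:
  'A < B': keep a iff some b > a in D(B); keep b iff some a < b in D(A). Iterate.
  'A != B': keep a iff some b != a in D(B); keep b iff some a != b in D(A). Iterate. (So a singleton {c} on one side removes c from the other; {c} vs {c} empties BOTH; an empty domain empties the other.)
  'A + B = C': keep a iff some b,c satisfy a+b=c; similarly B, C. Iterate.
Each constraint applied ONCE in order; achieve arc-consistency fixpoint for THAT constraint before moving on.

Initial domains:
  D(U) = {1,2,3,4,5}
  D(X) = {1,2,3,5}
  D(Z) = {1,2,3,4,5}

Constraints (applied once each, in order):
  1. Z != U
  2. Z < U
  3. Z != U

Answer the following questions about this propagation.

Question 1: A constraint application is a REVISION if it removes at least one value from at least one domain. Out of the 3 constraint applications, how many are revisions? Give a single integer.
Constraint 1 (Z != U) on D(Z)={1,2,3,4,5} D(U)={1,2,3,4,5}: no change => not a revision
Constraint 2 (Z < U) on D(Z)={1,2,3,4,5} D(U)={1,2,3,4,5}: Z {1,2,3,4,5}->{1,2,3,4}; U {1,2,3,4,5}->{2,3,4,5} => REVISION
Constraint 3 (Z != U) on D(Z)={1,2,3,4} D(U)={2,3,4,5}: no change => not a revision
Total revisions = 1

Answer: 1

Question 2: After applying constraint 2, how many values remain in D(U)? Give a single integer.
Constraint 1 (Z != U) on D(Z)={1,2,3,4,5} D(U)={1,2,3,4,5}: no change
Constraint 2 (Z < U) on D(Z)={1,2,3,4,5} D(U)={1,2,3,4,5}: Z {1,2,3,4,5}->{1,2,3,4}; U {1,2,3,4,5}->{2,3,4,5}
So after constraint 2: D(U)={2,3,4,5}, size = 4

Answer: 4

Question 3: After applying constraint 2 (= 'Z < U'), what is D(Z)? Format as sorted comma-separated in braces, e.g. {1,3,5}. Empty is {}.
Constraint 1 (Z != U) on D(Z)={1,2,3,4,5} D(U)={1,2,3,4,5}: no change
Constraint 2 (Z < U) on D(Z)={1,2,3,4,5} D(U)={1,2,3,4,5}: Z {1,2,3,4,5}->{1,2,3,4}; U {1,2,3,4,5}->{2,3,4,5}
So after constraint 2: D(Z) = {1,2,3,4}

Answer: {1,2,3,4}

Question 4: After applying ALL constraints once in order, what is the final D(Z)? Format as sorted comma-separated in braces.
Answer: {1,2,3,4}

Derivation:
Constraint 1 (Z != U) on D(Z)={1,2,3,4,5} D(U)={1,2,3,4,5}: no change
Constraint 2 (Z < U) on D(Z)={1,2,3,4,5} D(U)={1,2,3,4,5}: Z {1,2,3,4,5}->{1,2,3,4}; U {1,2,3,4,5}->{2,3,4,5}
Constraint 3 (Z != U) on D(Z)={1,2,3,4} D(U)={2,3,4,5}: no change
So after all 3 constraints: D(Z) = {1,2,3,4}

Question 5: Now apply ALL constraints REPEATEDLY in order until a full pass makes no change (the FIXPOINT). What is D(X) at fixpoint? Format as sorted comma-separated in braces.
Answer: {1,2,3,5}

Derivation:
pass 0 (initial): D(X)={1,2,3,5}
pass 1: U {1,2,3,4,5}->{2,3,4,5}; Z {1,2,3,4,5}->{1,2,3,4}
pass 2: no change
Fixpoint after 2 passes: D(X) = {1,2,3,5}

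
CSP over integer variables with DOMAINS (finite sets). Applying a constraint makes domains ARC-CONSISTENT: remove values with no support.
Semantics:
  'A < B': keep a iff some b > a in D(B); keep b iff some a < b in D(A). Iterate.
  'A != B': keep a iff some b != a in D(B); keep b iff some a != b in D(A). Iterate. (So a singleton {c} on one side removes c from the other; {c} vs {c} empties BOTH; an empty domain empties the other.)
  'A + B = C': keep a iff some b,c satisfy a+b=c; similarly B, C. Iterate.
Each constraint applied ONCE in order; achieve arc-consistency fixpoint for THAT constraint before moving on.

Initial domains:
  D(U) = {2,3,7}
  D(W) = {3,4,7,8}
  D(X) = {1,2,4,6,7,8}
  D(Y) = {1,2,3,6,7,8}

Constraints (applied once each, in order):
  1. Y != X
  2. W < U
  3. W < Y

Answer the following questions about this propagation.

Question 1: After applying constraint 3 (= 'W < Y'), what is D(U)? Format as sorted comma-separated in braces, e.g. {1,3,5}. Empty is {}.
Constraint 1 (Y != X) on D(Y)={1,2,3,6,7,8} D(X)={1,2,4,6,7,8}: no change
Constraint 2 (W < U) on D(W)={3,4,7,8} D(U)={2,3,7}: W {3,4,7,8}->{3,4}; U {2,3,7}->{7}
Constraint 3 (W < Y) on D(W)={3,4} D(Y)={1,2,3,6,7,8}: Y {1,2,3,6,7,8}->{6,7,8}
So after constraint 3: D(U) = {7}

Answer: {7}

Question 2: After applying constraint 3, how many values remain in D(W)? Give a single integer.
Answer: 2

Derivation:
Constraint 1 (Y != X) on D(Y)={1,2,3,6,7,8} D(X)={1,2,4,6,7,8}: no change
Constraint 2 (W < U) on D(W)={3,4,7,8} D(U)={2,3,7}: W {3,4,7,8}->{3,4}; U {2,3,7}->{7}
Constraint 3 (W < Y) on D(W)={3,4} D(Y)={1,2,3,6,7,8}: Y {1,2,3,6,7,8}->{6,7,8}
So after constraint 3: D(W)={3,4}, size = 2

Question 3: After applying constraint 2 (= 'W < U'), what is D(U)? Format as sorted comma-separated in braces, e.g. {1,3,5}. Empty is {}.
Constraint 1 (Y != X) on D(Y)={1,2,3,6,7,8} D(X)={1,2,4,6,7,8}: no change
Constraint 2 (W < U) on D(W)={3,4,7,8} D(U)={2,3,7}: W {3,4,7,8}->{3,4}; U {2,3,7}->{7}
So after constraint 2: D(U) = {7}

Answer: {7}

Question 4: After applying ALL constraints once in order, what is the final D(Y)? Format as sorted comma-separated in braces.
Answer: {6,7,8}

Derivation:
Constraint 1 (Y != X) on D(Y)={1,2,3,6,7,8} D(X)={1,2,4,6,7,8}: no change
Constraint 2 (W < U) on D(W)={3,4,7,8} D(U)={2,3,7}: W {3,4,7,8}->{3,4}; U {2,3,7}->{7}
Constraint 3 (W < Y) on D(W)={3,4} D(Y)={1,2,3,6,7,8}: Y {1,2,3,6,7,8}->{6,7,8}
So after all 3 constraints: D(Y) = {6,7,8}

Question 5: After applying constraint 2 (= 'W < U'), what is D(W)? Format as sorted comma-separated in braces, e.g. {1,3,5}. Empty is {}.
Constraint 1 (Y != X) on D(Y)={1,2,3,6,7,8} D(X)={1,2,4,6,7,8}: no change
Constraint 2 (W < U) on D(W)={3,4,7,8} D(U)={2,3,7}: W {3,4,7,8}->{3,4}; U {2,3,7}->{7}
So after constraint 2: D(W) = {3,4}

Answer: {3,4}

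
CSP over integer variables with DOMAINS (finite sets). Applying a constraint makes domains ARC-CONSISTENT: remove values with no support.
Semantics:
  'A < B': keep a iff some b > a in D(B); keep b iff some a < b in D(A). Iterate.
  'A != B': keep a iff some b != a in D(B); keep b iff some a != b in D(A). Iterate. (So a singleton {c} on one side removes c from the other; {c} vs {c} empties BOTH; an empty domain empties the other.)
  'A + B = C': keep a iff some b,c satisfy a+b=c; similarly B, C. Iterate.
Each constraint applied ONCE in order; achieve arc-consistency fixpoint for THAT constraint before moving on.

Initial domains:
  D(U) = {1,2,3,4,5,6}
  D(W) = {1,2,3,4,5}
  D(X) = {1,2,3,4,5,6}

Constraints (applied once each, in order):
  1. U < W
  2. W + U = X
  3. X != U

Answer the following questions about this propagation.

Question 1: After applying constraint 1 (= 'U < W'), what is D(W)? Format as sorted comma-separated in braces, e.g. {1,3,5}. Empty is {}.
Answer: {2,3,4,5}

Derivation:
Constraint 1 (U < W) on D(U)={1,2,3,4,5,6} D(W)={1,2,3,4,5}: U {1,2,3,4,5,6}->{1,2,3,4}; W {1,2,3,4,5}->{2,3,4,5}
So after constraint 1: D(W) = {2,3,4,5}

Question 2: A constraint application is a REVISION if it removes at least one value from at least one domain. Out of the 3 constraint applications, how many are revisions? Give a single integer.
Constraint 1 (U < W) on D(U)={1,2,3,4,5,6} D(W)={1,2,3,4,5}: U {1,2,3,4,5,6}->{1,2,3,4}; W {1,2,3,4,5}->{2,3,4,5} => REVISION
Constraint 2 (W + U = X) on D(W)={2,3,4,5} D(U)={1,2,3,4} D(X)={1,2,3,4,5,6}: X {1,2,3,4,5,6}->{3,4,5,6} => REVISION
Constraint 3 (X != U) on D(X)={3,4,5,6} D(U)={1,2,3,4}: no change => not a revision
Total revisions = 2

Answer: 2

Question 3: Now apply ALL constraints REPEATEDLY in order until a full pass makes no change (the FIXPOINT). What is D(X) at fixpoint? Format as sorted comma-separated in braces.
pass 0 (initial): D(X)={1,2,3,4,5,6}
pass 1: U {1,2,3,4,5,6}->{1,2,3,4}; W {1,2,3,4,5}->{2,3,4,5}; X {1,2,3,4,5,6}->{3,4,5,6}
pass 2: no change
Fixpoint after 2 passes: D(X) = {3,4,5,6}

Answer: {3,4,5,6}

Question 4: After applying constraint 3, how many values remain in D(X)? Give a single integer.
Constraint 1 (U < W) on D(U)={1,2,3,4,5,6} D(W)={1,2,3,4,5}: U {1,2,3,4,5,6}->{1,2,3,4}; W {1,2,3,4,5}->{2,3,4,5}
Constraint 2 (W + U = X) on D(W)={2,3,4,5} D(U)={1,2,3,4} D(X)={1,2,3,4,5,6}: X {1,2,3,4,5,6}->{3,4,5,6}
Constraint 3 (X != U) on D(X)={3,4,5,6} D(U)={1,2,3,4}: no change
So after constraint 3: D(X)={3,4,5,6}, size = 4

Answer: 4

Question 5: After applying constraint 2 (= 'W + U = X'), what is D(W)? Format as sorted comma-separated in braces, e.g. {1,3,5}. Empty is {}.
Answer: {2,3,4,5}

Derivation:
Constraint 1 (U < W) on D(U)={1,2,3,4,5,6} D(W)={1,2,3,4,5}: U {1,2,3,4,5,6}->{1,2,3,4}; W {1,2,3,4,5}->{2,3,4,5}
Constraint 2 (W + U = X) on D(W)={2,3,4,5} D(U)={1,2,3,4} D(X)={1,2,3,4,5,6}: X {1,2,3,4,5,6}->{3,4,5,6}
So after constraint 2: D(W) = {2,3,4,5}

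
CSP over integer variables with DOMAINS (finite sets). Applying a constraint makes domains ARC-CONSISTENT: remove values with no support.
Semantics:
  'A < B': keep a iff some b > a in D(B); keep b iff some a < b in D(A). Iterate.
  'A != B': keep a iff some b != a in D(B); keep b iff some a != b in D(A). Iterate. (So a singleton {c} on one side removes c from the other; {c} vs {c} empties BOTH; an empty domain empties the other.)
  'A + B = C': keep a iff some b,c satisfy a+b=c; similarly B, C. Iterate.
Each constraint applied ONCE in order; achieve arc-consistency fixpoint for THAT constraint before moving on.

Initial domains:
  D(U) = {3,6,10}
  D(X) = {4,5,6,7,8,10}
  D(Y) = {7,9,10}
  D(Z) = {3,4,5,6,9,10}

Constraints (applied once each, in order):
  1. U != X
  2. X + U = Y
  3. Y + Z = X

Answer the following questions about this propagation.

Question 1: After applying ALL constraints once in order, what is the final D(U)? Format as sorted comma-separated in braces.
Constraint 1 (U != X) on D(U)={3,6,10} D(X)={4,5,6,7,8,10}: no change
Constraint 2 (X + U = Y) on D(X)={4,5,6,7,8,10} D(U)={3,6,10} D(Y)={7,9,10}: X {4,5,6,7,8,10}->{4,6,7}; U {3,6,10}->{3,6}
Constraint 3 (Y + Z = X) on D(Y)={7,9,10} D(Z)={3,4,5,6,9,10} D(X)={4,6,7}: Y {7,9,10}->{}; Z {3,4,5,6,9,10}->{}; X {4,6,7}->{}
So after all 3 constraints: D(U) = {3,6}

Answer: {3,6}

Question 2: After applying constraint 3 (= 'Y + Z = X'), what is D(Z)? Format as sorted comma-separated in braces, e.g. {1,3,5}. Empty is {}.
Constraint 1 (U != X) on D(U)={3,6,10} D(X)={4,5,6,7,8,10}: no change
Constraint 2 (X + U = Y) on D(X)={4,5,6,7,8,10} D(U)={3,6,10} D(Y)={7,9,10}: X {4,5,6,7,8,10}->{4,6,7}; U {3,6,10}->{3,6}
Constraint 3 (Y + Z = X) on D(Y)={7,9,10} D(Z)={3,4,5,6,9,10} D(X)={4,6,7}: Y {7,9,10}->{}; Z {3,4,5,6,9,10}->{}; X {4,6,7}->{}
So after constraint 3: D(Z) = {}

Answer: {}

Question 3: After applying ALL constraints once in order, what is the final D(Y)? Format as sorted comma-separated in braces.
Constraint 1 (U != X) on D(U)={3,6,10} D(X)={4,5,6,7,8,10}: no change
Constraint 2 (X + U = Y) on D(X)={4,5,6,7,8,10} D(U)={3,6,10} D(Y)={7,9,10}: X {4,5,6,7,8,10}->{4,6,7}; U {3,6,10}->{3,6}
Constraint 3 (Y + Z = X) on D(Y)={7,9,10} D(Z)={3,4,5,6,9,10} D(X)={4,6,7}: Y {7,9,10}->{}; Z {3,4,5,6,9,10}->{}; X {4,6,7}->{}
So after all 3 constraints: D(Y) = {}

Answer: {}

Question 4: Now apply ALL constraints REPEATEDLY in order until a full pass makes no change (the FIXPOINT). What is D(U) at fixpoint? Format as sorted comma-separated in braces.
Answer: {}

Derivation:
pass 0 (initial): D(U)={3,6,10}
pass 1: U {3,6,10}->{3,6}; X {4,5,6,7,8,10}->{}; Y {7,9,10}->{}; Z {3,4,5,6,9,10}->{}
pass 2: U {3,6}->{}
pass 3: no change
Fixpoint after 3 passes: D(U) = {}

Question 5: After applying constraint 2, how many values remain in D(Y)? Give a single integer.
Answer: 3

Derivation:
Constraint 1 (U != X) on D(U)={3,6,10} D(X)={4,5,6,7,8,10}: no change
Constraint 2 (X + U = Y) on D(X)={4,5,6,7,8,10} D(U)={3,6,10} D(Y)={7,9,10}: X {4,5,6,7,8,10}->{4,6,7}; U {3,6,10}->{3,6}
So after constraint 2: D(Y)={7,9,10}, size = 3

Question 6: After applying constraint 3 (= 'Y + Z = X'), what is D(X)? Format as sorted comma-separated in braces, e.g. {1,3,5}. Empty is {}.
Answer: {}

Derivation:
Constraint 1 (U != X) on D(U)={3,6,10} D(X)={4,5,6,7,8,10}: no change
Constraint 2 (X + U = Y) on D(X)={4,5,6,7,8,10} D(U)={3,6,10} D(Y)={7,9,10}: X {4,5,6,7,8,10}->{4,6,7}; U {3,6,10}->{3,6}
Constraint 3 (Y + Z = X) on D(Y)={7,9,10} D(Z)={3,4,5,6,9,10} D(X)={4,6,7}: Y {7,9,10}->{}; Z {3,4,5,6,9,10}->{}; X {4,6,7}->{}
So after constraint 3: D(X) = {}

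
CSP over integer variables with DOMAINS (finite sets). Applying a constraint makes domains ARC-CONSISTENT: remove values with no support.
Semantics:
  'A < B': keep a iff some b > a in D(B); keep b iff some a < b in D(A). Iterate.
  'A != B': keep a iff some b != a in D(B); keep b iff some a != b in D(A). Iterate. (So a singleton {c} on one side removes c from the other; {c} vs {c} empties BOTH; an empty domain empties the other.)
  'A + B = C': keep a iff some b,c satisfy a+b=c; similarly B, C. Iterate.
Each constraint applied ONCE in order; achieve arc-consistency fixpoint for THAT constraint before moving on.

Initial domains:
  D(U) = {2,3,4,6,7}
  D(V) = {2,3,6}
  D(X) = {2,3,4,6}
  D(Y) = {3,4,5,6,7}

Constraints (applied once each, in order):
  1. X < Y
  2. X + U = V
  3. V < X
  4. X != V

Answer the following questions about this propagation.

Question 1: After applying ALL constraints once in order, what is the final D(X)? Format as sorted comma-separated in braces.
Constraint 1 (X < Y) on D(X)={2,3,4,6} D(Y)={3,4,5,6,7}: no change
Constraint 2 (X + U = V) on D(X)={2,3,4,6} D(U)={2,3,4,6,7} D(V)={2,3,6}: X {2,3,4,6}->{2,3,4}; U {2,3,4,6,7}->{2,3,4}; V {2,3,6}->{6}
Constraint 3 (V < X) on D(V)={6} D(X)={2,3,4}: V {6}->{}; X {2,3,4}->{}
Constraint 4 (X != V) on D(X)={} D(V)={}: no change
So after all 4 constraints: D(X) = {}

Answer: {}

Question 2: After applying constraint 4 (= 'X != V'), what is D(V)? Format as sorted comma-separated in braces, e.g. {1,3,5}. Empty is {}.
Constraint 1 (X < Y) on D(X)={2,3,4,6} D(Y)={3,4,5,6,7}: no change
Constraint 2 (X + U = V) on D(X)={2,3,4,6} D(U)={2,3,4,6,7} D(V)={2,3,6}: X {2,3,4,6}->{2,3,4}; U {2,3,4,6,7}->{2,3,4}; V {2,3,6}->{6}
Constraint 3 (V < X) on D(V)={6} D(X)={2,3,4}: V {6}->{}; X {2,3,4}->{}
Constraint 4 (X != V) on D(X)={} D(V)={}: no change
So after constraint 4: D(V) = {}

Answer: {}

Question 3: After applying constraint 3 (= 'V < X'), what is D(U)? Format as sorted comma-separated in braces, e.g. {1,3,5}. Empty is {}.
Answer: {2,3,4}

Derivation:
Constraint 1 (X < Y) on D(X)={2,3,4,6} D(Y)={3,4,5,6,7}: no change
Constraint 2 (X + U = V) on D(X)={2,3,4,6} D(U)={2,3,4,6,7} D(V)={2,3,6}: X {2,3,4,6}->{2,3,4}; U {2,3,4,6,7}->{2,3,4}; V {2,3,6}->{6}
Constraint 3 (V < X) on D(V)={6} D(X)={2,3,4}: V {6}->{}; X {2,3,4}->{}
So after constraint 3: D(U) = {2,3,4}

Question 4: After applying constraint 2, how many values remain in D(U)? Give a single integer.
Answer: 3

Derivation:
Constraint 1 (X < Y) on D(X)={2,3,4,6} D(Y)={3,4,5,6,7}: no change
Constraint 2 (X + U = V) on D(X)={2,3,4,6} D(U)={2,3,4,6,7} D(V)={2,3,6}: X {2,3,4,6}->{2,3,4}; U {2,3,4,6,7}->{2,3,4}; V {2,3,6}->{6}
So after constraint 2: D(U)={2,3,4}, size = 3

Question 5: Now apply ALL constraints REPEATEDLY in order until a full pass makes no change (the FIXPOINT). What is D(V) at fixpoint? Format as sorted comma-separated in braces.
pass 0 (initial): D(V)={2,3,6}
pass 1: U {2,3,4,6,7}->{2,3,4}; V {2,3,6}->{}; X {2,3,4,6}->{}
pass 2: U {2,3,4}->{}; Y {3,4,5,6,7}->{}
pass 3: no change
Fixpoint after 3 passes: D(V) = {}

Answer: {}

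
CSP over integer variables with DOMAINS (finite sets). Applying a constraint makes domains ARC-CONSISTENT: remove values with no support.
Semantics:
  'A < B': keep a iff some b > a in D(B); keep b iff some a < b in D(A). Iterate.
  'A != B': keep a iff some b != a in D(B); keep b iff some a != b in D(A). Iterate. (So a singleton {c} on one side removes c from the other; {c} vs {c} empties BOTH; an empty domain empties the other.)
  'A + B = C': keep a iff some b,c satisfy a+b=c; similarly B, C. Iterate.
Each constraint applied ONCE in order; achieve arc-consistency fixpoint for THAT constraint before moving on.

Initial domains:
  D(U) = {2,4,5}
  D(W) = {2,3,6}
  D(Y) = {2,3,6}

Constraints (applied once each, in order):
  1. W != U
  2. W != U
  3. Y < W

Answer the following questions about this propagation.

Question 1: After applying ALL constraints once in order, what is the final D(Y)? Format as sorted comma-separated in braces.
Constraint 1 (W != U) on D(W)={2,3,6} D(U)={2,4,5}: no change
Constraint 2 (W != U) on D(W)={2,3,6} D(U)={2,4,5}: no change
Constraint 3 (Y < W) on D(Y)={2,3,6} D(W)={2,3,6}: Y {2,3,6}->{2,3}; W {2,3,6}->{3,6}
So after all 3 constraints: D(Y) = {2,3}

Answer: {2,3}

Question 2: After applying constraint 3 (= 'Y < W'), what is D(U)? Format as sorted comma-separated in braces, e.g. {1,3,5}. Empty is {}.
Answer: {2,4,5}

Derivation:
Constraint 1 (W != U) on D(W)={2,3,6} D(U)={2,4,5}: no change
Constraint 2 (W != U) on D(W)={2,3,6} D(U)={2,4,5}: no change
Constraint 3 (Y < W) on D(Y)={2,3,6} D(W)={2,3,6}: Y {2,3,6}->{2,3}; W {2,3,6}->{3,6}
So after constraint 3: D(U) = {2,4,5}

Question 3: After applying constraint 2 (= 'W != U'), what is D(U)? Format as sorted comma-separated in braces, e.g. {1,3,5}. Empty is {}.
Answer: {2,4,5}

Derivation:
Constraint 1 (W != U) on D(W)={2,3,6} D(U)={2,4,5}: no change
Constraint 2 (W != U) on D(W)={2,3,6} D(U)={2,4,5}: no change
So after constraint 2: D(U) = {2,4,5}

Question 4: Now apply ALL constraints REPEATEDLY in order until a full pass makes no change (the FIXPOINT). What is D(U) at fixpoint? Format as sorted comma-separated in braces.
pass 0 (initial): D(U)={2,4,5}
pass 1: W {2,3,6}->{3,6}; Y {2,3,6}->{2,3}
pass 2: no change
Fixpoint after 2 passes: D(U) = {2,4,5}

Answer: {2,4,5}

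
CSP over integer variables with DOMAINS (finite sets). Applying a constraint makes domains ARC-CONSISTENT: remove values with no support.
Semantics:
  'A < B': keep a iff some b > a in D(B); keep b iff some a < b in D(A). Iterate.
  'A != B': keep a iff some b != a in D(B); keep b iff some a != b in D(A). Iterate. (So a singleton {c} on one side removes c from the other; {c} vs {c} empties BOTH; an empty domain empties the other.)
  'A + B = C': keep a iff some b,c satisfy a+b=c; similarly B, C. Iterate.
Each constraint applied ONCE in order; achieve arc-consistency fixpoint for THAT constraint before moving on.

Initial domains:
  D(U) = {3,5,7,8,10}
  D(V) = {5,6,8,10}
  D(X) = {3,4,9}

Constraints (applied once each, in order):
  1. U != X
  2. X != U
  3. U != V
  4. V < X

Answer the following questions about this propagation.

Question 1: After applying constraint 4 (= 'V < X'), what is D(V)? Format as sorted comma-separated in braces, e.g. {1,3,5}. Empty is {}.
Constraint 1 (U != X) on D(U)={3,5,7,8,10} D(X)={3,4,9}: no change
Constraint 2 (X != U) on D(X)={3,4,9} D(U)={3,5,7,8,10}: no change
Constraint 3 (U != V) on D(U)={3,5,7,8,10} D(V)={5,6,8,10}: no change
Constraint 4 (V < X) on D(V)={5,6,8,10} D(X)={3,4,9}: V {5,6,8,10}->{5,6,8}; X {3,4,9}->{9}
So after constraint 4: D(V) = {5,6,8}

Answer: {5,6,8}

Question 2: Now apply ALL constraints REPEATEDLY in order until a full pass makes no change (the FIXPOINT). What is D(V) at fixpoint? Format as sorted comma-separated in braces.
Answer: {5,6,8}

Derivation:
pass 0 (initial): D(V)={5,6,8,10}
pass 1: V {5,6,8,10}->{5,6,8}; X {3,4,9}->{9}
pass 2: no change
Fixpoint after 2 passes: D(V) = {5,6,8}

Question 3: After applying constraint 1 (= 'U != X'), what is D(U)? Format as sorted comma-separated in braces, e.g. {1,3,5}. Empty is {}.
Answer: {3,5,7,8,10}

Derivation:
Constraint 1 (U != X) on D(U)={3,5,7,8,10} D(X)={3,4,9}: no change
So after constraint 1: D(U) = {3,5,7,8,10}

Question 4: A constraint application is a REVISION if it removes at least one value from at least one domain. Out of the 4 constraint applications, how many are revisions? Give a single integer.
Constraint 1 (U != X) on D(U)={3,5,7,8,10} D(X)={3,4,9}: no change => not a revision
Constraint 2 (X != U) on D(X)={3,4,9} D(U)={3,5,7,8,10}: no change => not a revision
Constraint 3 (U != V) on D(U)={3,5,7,8,10} D(V)={5,6,8,10}: no change => not a revision
Constraint 4 (V < X) on D(V)={5,6,8,10} D(X)={3,4,9}: V {5,6,8,10}->{5,6,8}; X {3,4,9}->{9} => REVISION
Total revisions = 1

Answer: 1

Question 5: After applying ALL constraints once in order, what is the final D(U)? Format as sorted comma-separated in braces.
Constraint 1 (U != X) on D(U)={3,5,7,8,10} D(X)={3,4,9}: no change
Constraint 2 (X != U) on D(X)={3,4,9} D(U)={3,5,7,8,10}: no change
Constraint 3 (U != V) on D(U)={3,5,7,8,10} D(V)={5,6,8,10}: no change
Constraint 4 (V < X) on D(V)={5,6,8,10} D(X)={3,4,9}: V {5,6,8,10}->{5,6,8}; X {3,4,9}->{9}
So after all 4 constraints: D(U) = {3,5,7,8,10}

Answer: {3,5,7,8,10}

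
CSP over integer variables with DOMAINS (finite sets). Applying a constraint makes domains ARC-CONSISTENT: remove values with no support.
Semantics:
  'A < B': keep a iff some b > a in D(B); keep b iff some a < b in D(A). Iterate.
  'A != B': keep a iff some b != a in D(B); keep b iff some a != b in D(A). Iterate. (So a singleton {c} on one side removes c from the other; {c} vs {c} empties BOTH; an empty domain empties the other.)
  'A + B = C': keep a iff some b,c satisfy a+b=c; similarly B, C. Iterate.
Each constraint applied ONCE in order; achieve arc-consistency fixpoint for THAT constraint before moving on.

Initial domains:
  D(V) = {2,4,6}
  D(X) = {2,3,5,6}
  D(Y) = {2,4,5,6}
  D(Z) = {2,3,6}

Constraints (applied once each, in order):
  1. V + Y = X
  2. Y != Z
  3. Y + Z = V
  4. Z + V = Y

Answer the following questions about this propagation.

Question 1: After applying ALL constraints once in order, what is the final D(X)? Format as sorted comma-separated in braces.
Answer: {6}

Derivation:
Constraint 1 (V + Y = X) on D(V)={2,4,6} D(Y)={2,4,5,6} D(X)={2,3,5,6}: V {2,4,6}->{2,4}; Y {2,4,5,6}->{2,4}; X {2,3,5,6}->{6}
Constraint 2 (Y != Z) on D(Y)={2,4} D(Z)={2,3,6}: no change
Constraint 3 (Y + Z = V) on D(Y)={2,4} D(Z)={2,3,6} D(V)={2,4}: Y {2,4}->{2}; Z {2,3,6}->{2}; V {2,4}->{4}
Constraint 4 (Z + V = Y) on D(Z)={2} D(V)={4} D(Y)={2}: Z {2}->{}; V {4}->{}; Y {2}->{}
So after all 4 constraints: D(X) = {6}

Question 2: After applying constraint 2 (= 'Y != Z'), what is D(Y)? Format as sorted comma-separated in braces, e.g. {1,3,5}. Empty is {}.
Answer: {2,4}

Derivation:
Constraint 1 (V + Y = X) on D(V)={2,4,6} D(Y)={2,4,5,6} D(X)={2,3,5,6}: V {2,4,6}->{2,4}; Y {2,4,5,6}->{2,4}; X {2,3,5,6}->{6}
Constraint 2 (Y != Z) on D(Y)={2,4} D(Z)={2,3,6}: no change
So after constraint 2: D(Y) = {2,4}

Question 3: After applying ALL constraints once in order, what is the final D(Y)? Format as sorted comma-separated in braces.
Answer: {}

Derivation:
Constraint 1 (V + Y = X) on D(V)={2,4,6} D(Y)={2,4,5,6} D(X)={2,3,5,6}: V {2,4,6}->{2,4}; Y {2,4,5,6}->{2,4}; X {2,3,5,6}->{6}
Constraint 2 (Y != Z) on D(Y)={2,4} D(Z)={2,3,6}: no change
Constraint 3 (Y + Z = V) on D(Y)={2,4} D(Z)={2,3,6} D(V)={2,4}: Y {2,4}->{2}; Z {2,3,6}->{2}; V {2,4}->{4}
Constraint 4 (Z + V = Y) on D(Z)={2} D(V)={4} D(Y)={2}: Z {2}->{}; V {4}->{}; Y {2}->{}
So after all 4 constraints: D(Y) = {}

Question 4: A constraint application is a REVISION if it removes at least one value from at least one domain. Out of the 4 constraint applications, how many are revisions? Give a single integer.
Answer: 3

Derivation:
Constraint 1 (V + Y = X) on D(V)={2,4,6} D(Y)={2,4,5,6} D(X)={2,3,5,6}: V {2,4,6}->{2,4}; Y {2,4,5,6}->{2,4}; X {2,3,5,6}->{6} => REVISION
Constraint 2 (Y != Z) on D(Y)={2,4} D(Z)={2,3,6}: no change => not a revision
Constraint 3 (Y + Z = V) on D(Y)={2,4} D(Z)={2,3,6} D(V)={2,4}: Y {2,4}->{2}; Z {2,3,6}->{2}; V {2,4}->{4} => REVISION
Constraint 4 (Z + V = Y) on D(Z)={2} D(V)={4} D(Y)={2}: Z {2}->{}; V {4}->{}; Y {2}->{} => REVISION
Total revisions = 3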